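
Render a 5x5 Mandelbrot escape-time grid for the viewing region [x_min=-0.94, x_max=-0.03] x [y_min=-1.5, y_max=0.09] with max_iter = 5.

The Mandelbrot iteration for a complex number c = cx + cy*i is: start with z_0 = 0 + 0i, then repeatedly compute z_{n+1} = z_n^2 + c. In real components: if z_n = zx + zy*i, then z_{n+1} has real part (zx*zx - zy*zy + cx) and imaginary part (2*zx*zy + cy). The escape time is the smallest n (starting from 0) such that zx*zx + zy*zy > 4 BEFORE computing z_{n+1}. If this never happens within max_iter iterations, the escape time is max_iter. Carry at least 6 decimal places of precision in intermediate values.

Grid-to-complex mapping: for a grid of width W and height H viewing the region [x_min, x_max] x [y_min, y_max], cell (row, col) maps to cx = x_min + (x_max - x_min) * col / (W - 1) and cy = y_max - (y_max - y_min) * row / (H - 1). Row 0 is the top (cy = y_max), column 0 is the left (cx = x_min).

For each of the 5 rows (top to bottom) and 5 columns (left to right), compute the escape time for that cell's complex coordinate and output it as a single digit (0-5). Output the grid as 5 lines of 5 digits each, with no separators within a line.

(row=0, col=0): c = -0.9400 + 0.0900i → escape time 5
(row=0, col=1): c = -0.7125 + 0.0900i → escape time 5
(row=0, col=2): c = -0.4850 + 0.0900i → escape time 5
(row=0, col=3): c = -0.2575 + 0.0900i → escape time 5
(row=0, col=4): c = -0.0300 + 0.0900i → escape time 5
(row=1, col=0): c = -0.9400 + -0.3075i → escape time 5
(row=1, col=1): c = -0.7125 + -0.3075i → escape time 5
(row=1, col=2): c = -0.4850 + -0.3075i → escape time 5
(row=1, col=3): c = -0.2575 + -0.3075i → escape time 5
(row=1, col=4): c = -0.0300 + -0.3075i → escape time 5
(row=2, col=0): c = -0.9400 + -0.7050i → escape time 4
(row=2, col=1): c = -0.7125 + -0.7050i → escape time 5
(row=2, col=2): c = -0.4850 + -0.7050i → escape time 5
(row=2, col=3): c = -0.2575 + -0.7050i → escape time 5
(row=2, col=4): c = -0.0300 + -0.7050i → escape time 5
(row=3, col=0): c = -0.9400 + -1.1025i → escape time 3
(row=3, col=1): c = -0.7125 + -1.1025i → escape time 3
(row=3, col=2): c = -0.4850 + -1.1025i → escape time 4
(row=3, col=3): c = -0.2575 + -1.1025i → escape time 5
(row=3, col=4): c = -0.0300 + -1.1025i → escape time 4
(row=4, col=0): c = -0.9400 + -1.5000i → escape time 2
(row=4, col=1): c = -0.7125 + -1.5000i → escape time 2
(row=4, col=2): c = -0.4850 + -1.5000i → escape time 2
(row=4, col=3): c = -0.2575 + -1.5000i → escape time 2
(row=4, col=4): c = -0.0300 + -1.5000i → escape time 2

Answer: 55555
55555
45555
33454
22222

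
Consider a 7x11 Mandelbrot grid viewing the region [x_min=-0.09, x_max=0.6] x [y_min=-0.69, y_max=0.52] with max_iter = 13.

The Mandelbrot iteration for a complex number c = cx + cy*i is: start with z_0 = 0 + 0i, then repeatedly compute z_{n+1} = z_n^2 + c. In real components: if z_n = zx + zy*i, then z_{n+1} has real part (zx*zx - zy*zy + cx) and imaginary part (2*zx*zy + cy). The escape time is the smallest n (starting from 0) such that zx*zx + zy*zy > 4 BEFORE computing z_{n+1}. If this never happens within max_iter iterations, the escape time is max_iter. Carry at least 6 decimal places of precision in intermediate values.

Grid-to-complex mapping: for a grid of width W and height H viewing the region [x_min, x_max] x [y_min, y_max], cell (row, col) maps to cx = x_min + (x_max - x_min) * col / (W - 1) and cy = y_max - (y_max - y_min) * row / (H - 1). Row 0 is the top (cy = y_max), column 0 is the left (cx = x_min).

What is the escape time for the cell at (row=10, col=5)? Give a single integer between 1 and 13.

Answer: 4

Derivation:
z_0 = 0 + 0i, c = 0.4850 + -0.6900i
Iter 1: z = 0.4850 + -0.6900i, |z|^2 = 0.7113
Iter 2: z = 0.2441 + -1.3593i, |z|^2 = 1.9073
Iter 3: z = -1.3031 + -1.3537i, |z|^2 = 3.5305
Iter 4: z = 0.3506 + 2.8380i, |z|^2 = 8.1769
Escaped at iteration 4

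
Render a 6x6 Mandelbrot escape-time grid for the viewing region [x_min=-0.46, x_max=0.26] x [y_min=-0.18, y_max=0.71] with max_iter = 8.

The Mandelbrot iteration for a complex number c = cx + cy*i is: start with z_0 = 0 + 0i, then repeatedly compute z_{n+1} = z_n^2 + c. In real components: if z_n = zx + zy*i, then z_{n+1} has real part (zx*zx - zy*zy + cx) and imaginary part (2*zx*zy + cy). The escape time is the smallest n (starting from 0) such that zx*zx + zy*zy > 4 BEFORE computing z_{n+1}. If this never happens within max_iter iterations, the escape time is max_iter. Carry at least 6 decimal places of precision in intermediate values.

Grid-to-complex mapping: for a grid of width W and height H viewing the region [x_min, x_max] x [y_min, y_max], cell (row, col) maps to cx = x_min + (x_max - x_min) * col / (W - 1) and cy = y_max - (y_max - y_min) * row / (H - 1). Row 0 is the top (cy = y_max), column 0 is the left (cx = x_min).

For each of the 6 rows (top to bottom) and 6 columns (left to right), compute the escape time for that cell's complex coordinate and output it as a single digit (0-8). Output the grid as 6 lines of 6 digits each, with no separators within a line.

(row=0, col=0): c = -0.4600 + 0.7100i → escape time 7
(row=0, col=1): c = -0.3160 + 0.7100i → escape time 8
(row=0, col=2): c = -0.1720 + 0.7100i → escape time 8
(row=0, col=3): c = -0.0280 + 0.7100i → escape time 8
(row=0, col=4): c = 0.1160 + 0.7100i → escape time 8
(row=0, col=5): c = 0.2600 + 0.7100i → escape time 6
(row=1, col=0): c = -0.4600 + 0.5320i → escape time 8
(row=1, col=1): c = -0.3160 + 0.5320i → escape time 8
(row=1, col=2): c = -0.1720 + 0.5320i → escape time 8
(row=1, col=3): c = -0.0280 + 0.5320i → escape time 8
(row=1, col=4): c = 0.1160 + 0.5320i → escape time 8
(row=1, col=5): c = 0.2600 + 0.5320i → escape time 8
(row=2, col=0): c = -0.4600 + 0.3540i → escape time 8
(row=2, col=1): c = -0.3160 + 0.3540i → escape time 8
(row=2, col=2): c = -0.1720 + 0.3540i → escape time 8
(row=2, col=3): c = -0.0280 + 0.3540i → escape time 8
(row=2, col=4): c = 0.1160 + 0.3540i → escape time 8
(row=2, col=5): c = 0.2600 + 0.3540i → escape time 8
(row=3, col=0): c = -0.4600 + 0.1760i → escape time 8
(row=3, col=1): c = -0.3160 + 0.1760i → escape time 8
(row=3, col=2): c = -0.1720 + 0.1760i → escape time 8
(row=3, col=3): c = -0.0280 + 0.1760i → escape time 8
(row=3, col=4): c = 0.1160 + 0.1760i → escape time 8
(row=3, col=5): c = 0.2600 + 0.1760i → escape time 8
(row=4, col=0): c = -0.4600 + -0.0020i → escape time 8
(row=4, col=1): c = -0.3160 + -0.0020i → escape time 8
(row=4, col=2): c = -0.1720 + -0.0020i → escape time 8
(row=4, col=3): c = -0.0280 + -0.0020i → escape time 8
(row=4, col=4): c = 0.1160 + -0.0020i → escape time 8
(row=4, col=5): c = 0.2600 + -0.0020i → escape time 8
(row=5, col=0): c = -0.4600 + -0.1800i → escape time 8
(row=5, col=1): c = -0.3160 + -0.1800i → escape time 8
(row=5, col=2): c = -0.1720 + -0.1800i → escape time 8
(row=5, col=3): c = -0.0280 + -0.1800i → escape time 8
(row=5, col=4): c = 0.1160 + -0.1800i → escape time 8
(row=5, col=5): c = 0.2600 + -0.1800i → escape time 8

Answer: 788886
888888
888888
888888
888888
888888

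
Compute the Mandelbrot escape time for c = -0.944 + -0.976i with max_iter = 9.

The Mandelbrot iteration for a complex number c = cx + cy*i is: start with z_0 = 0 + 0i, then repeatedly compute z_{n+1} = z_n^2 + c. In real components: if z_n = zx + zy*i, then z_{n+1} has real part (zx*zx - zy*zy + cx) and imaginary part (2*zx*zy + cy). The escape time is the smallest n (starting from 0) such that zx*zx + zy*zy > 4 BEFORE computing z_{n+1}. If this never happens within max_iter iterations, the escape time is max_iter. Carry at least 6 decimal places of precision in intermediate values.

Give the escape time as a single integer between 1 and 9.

Answer: 3

Derivation:
z_0 = 0 + 0i, c = -0.9440 + -0.9760i
Iter 1: z = -0.9440 + -0.9760i, |z|^2 = 1.8437
Iter 2: z = -1.0054 + 0.8667i, |z|^2 = 1.7621
Iter 3: z = -0.6842 + -2.7188i, |z|^2 = 7.8601
Escaped at iteration 3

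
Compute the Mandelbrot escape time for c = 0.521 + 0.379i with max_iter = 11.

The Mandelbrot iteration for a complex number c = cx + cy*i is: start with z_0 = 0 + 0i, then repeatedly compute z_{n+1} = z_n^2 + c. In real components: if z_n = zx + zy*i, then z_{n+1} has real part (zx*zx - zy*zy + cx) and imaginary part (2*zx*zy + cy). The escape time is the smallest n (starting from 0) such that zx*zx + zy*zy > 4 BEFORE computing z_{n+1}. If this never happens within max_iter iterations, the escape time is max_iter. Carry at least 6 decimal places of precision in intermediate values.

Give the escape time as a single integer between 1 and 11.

Answer: 5

Derivation:
z_0 = 0 + 0i, c = 0.5210 + 0.3790i
Iter 1: z = 0.5210 + 0.3790i, |z|^2 = 0.4151
Iter 2: z = 0.6488 + 0.7739i, |z|^2 = 1.0199
Iter 3: z = 0.3430 + 1.3832i, |z|^2 = 2.0310
Iter 4: z = -1.2747 + 1.3279i, |z|^2 = 3.3881
Iter 5: z = 0.3826 + -3.0063i, |z|^2 = 9.1842
Escaped at iteration 5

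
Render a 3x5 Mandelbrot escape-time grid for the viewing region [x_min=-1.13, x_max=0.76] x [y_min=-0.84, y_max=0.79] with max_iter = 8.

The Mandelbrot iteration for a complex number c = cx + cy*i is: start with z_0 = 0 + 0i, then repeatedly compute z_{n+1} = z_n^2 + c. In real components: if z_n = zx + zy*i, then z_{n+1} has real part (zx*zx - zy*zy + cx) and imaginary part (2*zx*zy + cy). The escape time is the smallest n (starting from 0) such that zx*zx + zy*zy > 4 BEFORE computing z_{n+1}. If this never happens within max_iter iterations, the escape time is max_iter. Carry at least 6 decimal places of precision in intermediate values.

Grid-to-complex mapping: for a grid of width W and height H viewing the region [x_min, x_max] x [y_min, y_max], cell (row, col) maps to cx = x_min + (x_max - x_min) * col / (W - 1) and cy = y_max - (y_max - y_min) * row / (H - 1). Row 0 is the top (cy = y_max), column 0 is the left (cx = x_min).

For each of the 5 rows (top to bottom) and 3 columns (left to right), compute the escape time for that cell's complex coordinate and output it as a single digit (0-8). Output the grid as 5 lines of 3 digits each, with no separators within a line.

(row=0, col=0): c = -1.1300 + 0.7900i → escape time 3
(row=0, col=1): c = -0.1850 + 0.7900i → escape time 8
(row=0, col=2): c = 0.7600 + 0.7900i → escape time 2
(row=1, col=0): c = -1.1300 + 0.3825i → escape time 7
(row=1, col=1): c = -0.1850 + 0.3825i → escape time 8
(row=1, col=2): c = 0.7600 + 0.3825i → escape time 3
(row=2, col=0): c = -1.1300 + -0.0250i → escape time 8
(row=2, col=1): c = -0.1850 + -0.0250i → escape time 8
(row=2, col=2): c = 0.7600 + -0.0250i → escape time 3
(row=3, col=0): c = -1.1300 + -0.4325i → escape time 6
(row=3, col=1): c = -0.1850 + -0.4325i → escape time 8
(row=3, col=2): c = 0.7600 + -0.4325i → escape time 3
(row=4, col=0): c = -1.1300 + -0.8400i → escape time 3
(row=4, col=1): c = -0.1850 + -0.8400i → escape time 8
(row=4, col=2): c = 0.7600 + -0.8400i → escape time 2

Answer: 382
783
883
683
382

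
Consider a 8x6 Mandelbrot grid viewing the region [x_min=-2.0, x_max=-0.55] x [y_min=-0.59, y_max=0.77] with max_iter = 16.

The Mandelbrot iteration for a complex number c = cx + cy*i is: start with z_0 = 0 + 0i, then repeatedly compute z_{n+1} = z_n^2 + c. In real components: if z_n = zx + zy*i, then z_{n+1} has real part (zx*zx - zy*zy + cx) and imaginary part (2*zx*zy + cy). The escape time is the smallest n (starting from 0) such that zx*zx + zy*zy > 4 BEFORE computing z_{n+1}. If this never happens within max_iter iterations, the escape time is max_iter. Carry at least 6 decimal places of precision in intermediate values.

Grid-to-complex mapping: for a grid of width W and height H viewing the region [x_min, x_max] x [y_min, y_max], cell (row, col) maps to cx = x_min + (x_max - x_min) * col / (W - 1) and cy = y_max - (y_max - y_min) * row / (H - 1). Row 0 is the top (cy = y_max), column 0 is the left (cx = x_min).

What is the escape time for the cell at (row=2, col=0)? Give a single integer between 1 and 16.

z_0 = 0 + 0i, c = -2.0000 + 0.2260i
Iter 1: z = -2.0000 + 0.2260i, |z|^2 = 4.0511
Escaped at iteration 1

Answer: 1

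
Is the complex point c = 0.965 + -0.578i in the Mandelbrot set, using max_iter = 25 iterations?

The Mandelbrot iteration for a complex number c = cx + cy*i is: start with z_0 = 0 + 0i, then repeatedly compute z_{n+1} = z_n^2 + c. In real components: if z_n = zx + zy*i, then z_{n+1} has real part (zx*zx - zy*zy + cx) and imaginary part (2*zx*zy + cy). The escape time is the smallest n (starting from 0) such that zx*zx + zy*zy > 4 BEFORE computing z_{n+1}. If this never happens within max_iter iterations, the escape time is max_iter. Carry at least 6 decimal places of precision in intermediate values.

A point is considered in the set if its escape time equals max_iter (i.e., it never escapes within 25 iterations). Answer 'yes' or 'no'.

Answer: no

Derivation:
z_0 = 0 + 0i, c = 0.9650 + -0.5780i
Iter 1: z = 0.9650 + -0.5780i, |z|^2 = 1.2653
Iter 2: z = 1.5621 + -1.6935i, |z|^2 = 5.3084
Escaped at iteration 2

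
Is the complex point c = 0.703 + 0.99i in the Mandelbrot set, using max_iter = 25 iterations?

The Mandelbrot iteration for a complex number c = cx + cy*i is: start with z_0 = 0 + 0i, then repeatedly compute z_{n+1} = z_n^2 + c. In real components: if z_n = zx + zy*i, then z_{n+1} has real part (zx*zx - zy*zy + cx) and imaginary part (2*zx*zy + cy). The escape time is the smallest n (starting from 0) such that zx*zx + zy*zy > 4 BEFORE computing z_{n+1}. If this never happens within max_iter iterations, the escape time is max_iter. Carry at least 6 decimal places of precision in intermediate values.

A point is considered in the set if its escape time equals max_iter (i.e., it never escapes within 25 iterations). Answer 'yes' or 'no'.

Answer: no

Derivation:
z_0 = 0 + 0i, c = 0.7030 + 0.9900i
Iter 1: z = 0.7030 + 0.9900i, |z|^2 = 1.4743
Iter 2: z = 0.2171 + 2.3819i, |z|^2 = 5.7208
Escaped at iteration 2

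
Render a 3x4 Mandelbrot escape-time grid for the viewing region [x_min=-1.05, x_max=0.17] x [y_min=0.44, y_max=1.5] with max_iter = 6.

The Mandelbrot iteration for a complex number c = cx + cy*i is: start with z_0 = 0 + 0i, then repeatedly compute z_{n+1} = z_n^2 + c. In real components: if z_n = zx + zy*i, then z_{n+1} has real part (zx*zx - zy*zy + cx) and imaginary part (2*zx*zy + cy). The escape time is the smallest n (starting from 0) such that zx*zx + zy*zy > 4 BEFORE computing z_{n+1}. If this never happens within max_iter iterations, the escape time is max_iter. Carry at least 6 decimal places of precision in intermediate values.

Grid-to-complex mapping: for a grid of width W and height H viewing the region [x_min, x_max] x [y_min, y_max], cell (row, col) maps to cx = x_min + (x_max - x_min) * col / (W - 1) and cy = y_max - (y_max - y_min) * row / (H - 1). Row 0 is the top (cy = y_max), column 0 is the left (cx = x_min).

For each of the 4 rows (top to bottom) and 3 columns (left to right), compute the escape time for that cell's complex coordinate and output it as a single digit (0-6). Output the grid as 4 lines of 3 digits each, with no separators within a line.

(row=0, col=0): c = -1.0500 + 1.5000i → escape time 2
(row=0, col=1): c = -0.4400 + 1.5000i → escape time 2
(row=0, col=2): c = 0.1700 + 1.5000i → escape time 2
(row=1, col=0): c = -1.0500 + 1.1467i → escape time 3
(row=1, col=1): c = -0.4400 + 1.1467i → escape time 3
(row=1, col=2): c = 0.1700 + 1.1467i → escape time 3
(row=2, col=0): c = -1.0500 + 0.7933i → escape time 3
(row=2, col=1): c = -0.4400 + 0.7933i → escape time 6
(row=2, col=2): c = 0.1700 + 0.7933i → escape time 5
(row=3, col=0): c = -1.0500 + 0.4400i → escape time 5
(row=3, col=1): c = -0.4400 + 0.4400i → escape time 6
(row=3, col=2): c = 0.1700 + 0.4400i → escape time 6

Answer: 222
333
365
566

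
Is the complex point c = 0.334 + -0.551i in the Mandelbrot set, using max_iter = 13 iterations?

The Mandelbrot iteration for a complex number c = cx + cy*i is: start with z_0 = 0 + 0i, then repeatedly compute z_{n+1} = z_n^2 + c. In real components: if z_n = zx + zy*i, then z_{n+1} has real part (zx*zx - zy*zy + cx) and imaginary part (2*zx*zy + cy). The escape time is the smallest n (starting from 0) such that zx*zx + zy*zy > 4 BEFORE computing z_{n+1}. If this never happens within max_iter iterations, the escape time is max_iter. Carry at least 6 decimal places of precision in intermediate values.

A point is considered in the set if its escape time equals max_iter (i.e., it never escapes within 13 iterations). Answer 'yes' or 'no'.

z_0 = 0 + 0i, c = 0.3340 + -0.5510i
Iter 1: z = 0.3340 + -0.5510i, |z|^2 = 0.4152
Iter 2: z = 0.1420 + -0.9191i, |z|^2 = 0.8648
Iter 3: z = -0.4905 + -0.8119i, |z|^2 = 0.8999
Iter 4: z = -0.0846 + 0.2456i, |z|^2 = 0.0675
Iter 5: z = 0.2809 + -0.5926i, |z|^2 = 0.4300
Iter 6: z = 0.0618 + -0.8838i, |z|^2 = 0.7850
Iter 7: z = -0.4434 + -0.6602i, |z|^2 = 0.6324
Iter 8: z = 0.0947 + 0.0344i, |z|^2 = 0.0102
Iter 9: z = 0.3418 + -0.5445i, |z|^2 = 0.4133
Iter 10: z = 0.1544 + -0.9232i, |z|^2 = 0.8761
Iter 11: z = -0.4945 + -0.8360i, |z|^2 = 0.9434
Iter 12: z = -0.1204 + 0.2758i, |z|^2 = 0.0906
Did not escape in 13 iterations → in set

Answer: yes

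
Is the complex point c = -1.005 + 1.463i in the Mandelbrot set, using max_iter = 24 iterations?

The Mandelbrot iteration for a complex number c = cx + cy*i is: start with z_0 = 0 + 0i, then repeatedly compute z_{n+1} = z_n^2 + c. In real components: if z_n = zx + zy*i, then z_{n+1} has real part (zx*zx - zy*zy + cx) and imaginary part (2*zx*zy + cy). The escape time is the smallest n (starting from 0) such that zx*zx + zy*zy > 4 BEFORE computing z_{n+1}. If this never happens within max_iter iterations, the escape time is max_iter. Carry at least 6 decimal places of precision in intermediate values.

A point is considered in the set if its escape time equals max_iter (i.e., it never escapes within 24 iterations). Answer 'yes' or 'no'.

z_0 = 0 + 0i, c = -1.0050 + 1.4630i
Iter 1: z = -1.0050 + 1.4630i, |z|^2 = 3.1504
Iter 2: z = -2.1353 + -1.4776i, |z|^2 = 6.7431
Escaped at iteration 2

Answer: no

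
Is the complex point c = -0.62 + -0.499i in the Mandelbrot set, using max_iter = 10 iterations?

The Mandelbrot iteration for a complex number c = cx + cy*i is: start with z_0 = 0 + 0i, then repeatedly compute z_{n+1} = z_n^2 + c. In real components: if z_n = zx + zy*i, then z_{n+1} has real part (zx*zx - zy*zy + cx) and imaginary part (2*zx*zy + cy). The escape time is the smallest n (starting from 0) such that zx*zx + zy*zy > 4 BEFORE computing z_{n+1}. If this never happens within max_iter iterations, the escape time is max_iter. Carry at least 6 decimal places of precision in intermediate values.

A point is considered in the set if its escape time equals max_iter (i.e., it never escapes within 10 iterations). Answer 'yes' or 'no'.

Answer: yes

Derivation:
z_0 = 0 + 0i, c = -0.6200 + -0.4990i
Iter 1: z = -0.6200 + -0.4990i, |z|^2 = 0.6334
Iter 2: z = -0.4846 + 0.1198i, |z|^2 = 0.2492
Iter 3: z = -0.3995 + -0.6151i, |z|^2 = 0.5379
Iter 4: z = -0.8387 + -0.0076i, |z|^2 = 0.7035
Iter 5: z = 0.0834 + -0.4863i, |z|^2 = 0.2435
Iter 6: z = -0.8496 + -0.5801i, |z|^2 = 1.0583
Iter 7: z = -0.2347 + 0.4867i, |z|^2 = 0.2919
Iter 8: z = -0.8017 + -0.7275i, |z|^2 = 1.1720
Iter 9: z = -0.5065 + 0.6675i, |z|^2 = 0.7021
Did not escape in 10 iterations → in set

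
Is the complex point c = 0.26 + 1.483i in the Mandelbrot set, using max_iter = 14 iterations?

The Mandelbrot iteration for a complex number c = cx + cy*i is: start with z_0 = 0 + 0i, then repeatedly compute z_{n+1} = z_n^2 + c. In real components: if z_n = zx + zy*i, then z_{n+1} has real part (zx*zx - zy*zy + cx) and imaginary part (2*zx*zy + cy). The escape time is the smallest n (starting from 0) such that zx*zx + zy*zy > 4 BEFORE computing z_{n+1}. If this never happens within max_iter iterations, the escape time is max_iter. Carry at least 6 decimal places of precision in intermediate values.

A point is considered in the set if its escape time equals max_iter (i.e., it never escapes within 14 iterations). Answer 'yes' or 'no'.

z_0 = 0 + 0i, c = 0.2600 + 1.4830i
Iter 1: z = 0.2600 + 1.4830i, |z|^2 = 2.2669
Iter 2: z = -1.8717 + 2.2542i, |z|^2 = 8.5845
Escaped at iteration 2

Answer: no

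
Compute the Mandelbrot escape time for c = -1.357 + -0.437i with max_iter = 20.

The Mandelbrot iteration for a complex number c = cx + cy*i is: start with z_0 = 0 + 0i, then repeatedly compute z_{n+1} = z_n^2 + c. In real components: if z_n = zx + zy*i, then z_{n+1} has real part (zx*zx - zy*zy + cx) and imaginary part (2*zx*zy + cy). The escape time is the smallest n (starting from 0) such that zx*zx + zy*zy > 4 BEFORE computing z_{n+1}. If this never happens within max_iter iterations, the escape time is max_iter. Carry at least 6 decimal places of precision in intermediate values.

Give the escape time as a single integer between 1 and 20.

Answer: 4

Derivation:
z_0 = 0 + 0i, c = -1.3570 + -0.4370i
Iter 1: z = -1.3570 + -0.4370i, |z|^2 = 2.0324
Iter 2: z = 0.2935 + 0.7490i, |z|^2 = 0.6472
Iter 3: z = -1.8319 + 0.0026i, |z|^2 = 3.3559
Iter 4: z = 1.9988 + -0.4467i, |z|^2 = 4.1949
Escaped at iteration 4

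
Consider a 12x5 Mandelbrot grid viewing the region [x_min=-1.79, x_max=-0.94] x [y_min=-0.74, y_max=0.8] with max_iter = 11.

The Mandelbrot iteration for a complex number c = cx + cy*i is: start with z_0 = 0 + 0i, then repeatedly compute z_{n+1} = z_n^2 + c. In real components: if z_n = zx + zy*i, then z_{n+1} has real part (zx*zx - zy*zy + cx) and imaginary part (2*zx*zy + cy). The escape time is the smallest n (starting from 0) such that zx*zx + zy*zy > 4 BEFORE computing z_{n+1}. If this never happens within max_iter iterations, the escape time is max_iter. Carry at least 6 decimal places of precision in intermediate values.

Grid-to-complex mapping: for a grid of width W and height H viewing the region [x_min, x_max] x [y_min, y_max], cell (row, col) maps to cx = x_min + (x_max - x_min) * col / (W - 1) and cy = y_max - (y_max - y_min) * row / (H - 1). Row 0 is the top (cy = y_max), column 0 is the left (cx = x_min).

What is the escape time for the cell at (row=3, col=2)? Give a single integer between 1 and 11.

Answer: 4

Derivation:
z_0 = 0 + 0i, c = -1.6355 + -0.3550i
Iter 1: z = -1.6355 + -0.3550i, |z|^2 = 2.8007
Iter 2: z = 0.9132 + 0.8062i, |z|^2 = 1.4839
Iter 3: z = -1.4514 + 1.1174i, |z|^2 = 3.3552
Iter 4: z = -0.7776 + -3.5987i, |z|^2 = 13.5551
Escaped at iteration 4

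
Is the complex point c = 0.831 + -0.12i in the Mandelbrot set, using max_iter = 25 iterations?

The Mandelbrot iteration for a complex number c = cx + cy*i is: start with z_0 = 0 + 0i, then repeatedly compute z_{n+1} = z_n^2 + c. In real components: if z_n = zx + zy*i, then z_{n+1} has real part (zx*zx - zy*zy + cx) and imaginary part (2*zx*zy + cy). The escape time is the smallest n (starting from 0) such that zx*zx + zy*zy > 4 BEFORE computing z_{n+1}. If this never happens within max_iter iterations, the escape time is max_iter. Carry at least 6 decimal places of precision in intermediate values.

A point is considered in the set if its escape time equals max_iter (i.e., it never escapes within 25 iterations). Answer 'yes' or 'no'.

Answer: no

Derivation:
z_0 = 0 + 0i, c = 0.8310 + -0.1200i
Iter 1: z = 0.8310 + -0.1200i, |z|^2 = 0.7050
Iter 2: z = 1.5072 + -0.3194i, |z|^2 = 2.3736
Iter 3: z = 3.0005 + -1.0829i, |z|^2 = 10.1756
Escaped at iteration 3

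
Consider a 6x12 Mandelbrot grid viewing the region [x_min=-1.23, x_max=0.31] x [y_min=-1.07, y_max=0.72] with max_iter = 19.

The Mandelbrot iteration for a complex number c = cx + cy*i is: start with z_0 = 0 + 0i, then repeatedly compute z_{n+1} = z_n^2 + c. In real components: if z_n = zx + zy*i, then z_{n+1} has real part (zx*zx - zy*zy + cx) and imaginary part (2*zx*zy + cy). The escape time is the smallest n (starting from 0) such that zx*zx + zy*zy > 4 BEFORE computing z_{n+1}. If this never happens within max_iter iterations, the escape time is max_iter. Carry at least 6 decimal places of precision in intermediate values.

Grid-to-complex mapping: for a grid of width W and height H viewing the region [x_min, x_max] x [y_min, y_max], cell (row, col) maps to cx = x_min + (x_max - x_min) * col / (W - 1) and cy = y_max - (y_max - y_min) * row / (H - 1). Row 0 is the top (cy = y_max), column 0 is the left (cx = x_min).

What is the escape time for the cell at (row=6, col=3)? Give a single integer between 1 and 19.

z_0 = 0 + 0i, c = -0.3060 + -0.2564i
Iter 1: z = -0.3060 + -0.2564i, |z|^2 = 0.1594
Iter 2: z = -0.2781 + -0.0995i, |z|^2 = 0.0872
Iter 3: z = -0.2386 + -0.2010i, |z|^2 = 0.0973
Iter 4: z = -0.2895 + -0.1604i, |z|^2 = 0.1096
Iter 5: z = -0.2479 + -0.1635i, |z|^2 = 0.0882
Iter 6: z = -0.2713 + -0.1753i, |z|^2 = 0.1043
Iter 7: z = -0.2632 + -0.1613i, |z|^2 = 0.0953
Iter 8: z = -0.2628 + -0.1715i, |z|^2 = 0.0984
Iter 9: z = -0.2664 + -0.1662i, |z|^2 = 0.0986
Iter 10: z = -0.2627 + -0.1678i, |z|^2 = 0.0972
Iter 11: z = -0.2652 + -0.1682i, |z|^2 = 0.0986
Iter 12: z = -0.2640 + -0.1672i, |z|^2 = 0.0976
Iter 13: z = -0.2643 + -0.1681i, |z|^2 = 0.0981
Iter 14: z = -0.2644 + -0.1675i, |z|^2 = 0.0980
Iter 15: z = -0.2641 + -0.1678i, |z|^2 = 0.0979
Iter 16: z = -0.2644 + -0.1677i, |z|^2 = 0.0980
Iter 17: z = -0.2642 + -0.1677i, |z|^2 = 0.0979
Iter 18: z = -0.2643 + -0.1678i, |z|^2 = 0.0980

Answer: 19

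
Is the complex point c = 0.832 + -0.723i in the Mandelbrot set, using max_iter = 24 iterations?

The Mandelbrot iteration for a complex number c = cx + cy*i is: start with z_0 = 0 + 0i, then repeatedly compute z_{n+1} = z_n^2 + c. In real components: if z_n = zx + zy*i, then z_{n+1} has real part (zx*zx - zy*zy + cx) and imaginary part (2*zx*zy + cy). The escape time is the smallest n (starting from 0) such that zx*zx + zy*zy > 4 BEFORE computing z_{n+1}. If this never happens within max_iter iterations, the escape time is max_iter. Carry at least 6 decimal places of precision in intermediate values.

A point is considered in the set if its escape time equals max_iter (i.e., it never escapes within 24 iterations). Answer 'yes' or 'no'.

z_0 = 0 + 0i, c = 0.8320 + -0.7230i
Iter 1: z = 0.8320 + -0.7230i, |z|^2 = 1.2150
Iter 2: z = 1.0015 + -1.9261i, |z|^2 = 4.7127
Escaped at iteration 2

Answer: no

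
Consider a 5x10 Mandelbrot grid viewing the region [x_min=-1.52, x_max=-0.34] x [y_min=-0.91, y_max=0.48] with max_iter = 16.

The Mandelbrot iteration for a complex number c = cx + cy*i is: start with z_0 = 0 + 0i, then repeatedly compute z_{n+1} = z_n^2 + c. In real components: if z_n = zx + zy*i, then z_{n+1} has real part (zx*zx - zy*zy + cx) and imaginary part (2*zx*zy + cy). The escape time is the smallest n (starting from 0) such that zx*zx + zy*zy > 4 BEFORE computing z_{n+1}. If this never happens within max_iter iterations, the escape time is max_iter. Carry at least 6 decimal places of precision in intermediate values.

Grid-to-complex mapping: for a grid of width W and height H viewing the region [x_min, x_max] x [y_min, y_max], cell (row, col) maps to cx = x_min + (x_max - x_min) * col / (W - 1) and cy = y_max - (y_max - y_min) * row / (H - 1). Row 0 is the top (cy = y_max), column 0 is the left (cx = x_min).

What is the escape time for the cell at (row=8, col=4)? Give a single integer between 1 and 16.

z_0 = 0 + 0i, c = -0.3400 + -0.7556i
Iter 1: z = -0.3400 + -0.7556i, |z|^2 = 0.6865
Iter 2: z = -0.7953 + -0.2418i, |z|^2 = 0.6909
Iter 3: z = 0.2340 + -0.3710i, |z|^2 = 0.1924
Iter 4: z = -0.4229 + -0.9292i, |z|^2 = 1.0422
Iter 5: z = -1.0245 + 0.0303i, |z|^2 = 1.0506
Iter 6: z = 0.7087 + -0.8177i, |z|^2 = 1.1709
Iter 7: z = -0.5063 + -1.9146i, |z|^2 = 3.9221
Iter 8: z = -3.7494 + 1.1832i, |z|^2 = 15.4583
Escaped at iteration 8

Answer: 8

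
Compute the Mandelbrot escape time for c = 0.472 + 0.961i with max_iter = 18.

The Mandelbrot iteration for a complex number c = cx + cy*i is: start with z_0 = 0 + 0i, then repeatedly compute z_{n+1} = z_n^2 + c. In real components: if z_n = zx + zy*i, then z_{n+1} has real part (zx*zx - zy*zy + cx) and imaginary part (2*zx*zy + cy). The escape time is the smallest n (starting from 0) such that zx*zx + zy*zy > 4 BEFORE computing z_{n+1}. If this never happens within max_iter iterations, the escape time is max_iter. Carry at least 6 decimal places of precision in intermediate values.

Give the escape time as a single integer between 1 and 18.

Answer: 3

Derivation:
z_0 = 0 + 0i, c = 0.4720 + 0.9610i
Iter 1: z = 0.4720 + 0.9610i, |z|^2 = 1.1463
Iter 2: z = -0.2287 + 1.8682i, |z|^2 = 3.5424
Iter 3: z = -2.9658 + 0.1064i, |z|^2 = 8.8072
Escaped at iteration 3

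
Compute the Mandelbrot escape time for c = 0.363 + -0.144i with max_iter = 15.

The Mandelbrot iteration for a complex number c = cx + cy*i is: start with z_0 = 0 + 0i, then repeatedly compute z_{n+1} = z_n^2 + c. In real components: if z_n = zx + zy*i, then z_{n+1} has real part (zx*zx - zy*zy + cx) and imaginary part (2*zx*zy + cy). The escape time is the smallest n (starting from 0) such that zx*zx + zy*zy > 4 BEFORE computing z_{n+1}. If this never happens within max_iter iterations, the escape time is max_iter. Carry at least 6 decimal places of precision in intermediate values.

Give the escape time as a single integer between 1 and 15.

z_0 = 0 + 0i, c = 0.3630 + -0.1440i
Iter 1: z = 0.3630 + -0.1440i, |z|^2 = 0.1525
Iter 2: z = 0.4740 + -0.2485i, |z|^2 = 0.2865
Iter 3: z = 0.5259 + -0.3796i, |z|^2 = 0.4207
Iter 4: z = 0.4955 + -0.5433i, |z|^2 = 0.5407
Iter 5: z = 0.3133 + -0.6824i, |z|^2 = 0.5638
Iter 6: z = -0.0045 + -0.5716i, |z|^2 = 0.3267
Iter 7: z = 0.0363 + -0.1388i, |z|^2 = 0.0206
Iter 8: z = 0.3450 + -0.1541i, |z|^2 = 0.1428
Iter 9: z = 0.4583 + -0.2503i, |z|^2 = 0.2727
Iter 10: z = 0.5104 + -0.3735i, |z|^2 = 0.4000
Iter 11: z = 0.4840 + -0.5252i, |z|^2 = 0.5101
Iter 12: z = 0.3214 + -0.6524i, |z|^2 = 0.5290
Iter 13: z = 0.0406 + -0.5634i, |z|^2 = 0.3191
Iter 14: z = 0.0472 + -0.1898i, |z|^2 = 0.0382

Answer: 15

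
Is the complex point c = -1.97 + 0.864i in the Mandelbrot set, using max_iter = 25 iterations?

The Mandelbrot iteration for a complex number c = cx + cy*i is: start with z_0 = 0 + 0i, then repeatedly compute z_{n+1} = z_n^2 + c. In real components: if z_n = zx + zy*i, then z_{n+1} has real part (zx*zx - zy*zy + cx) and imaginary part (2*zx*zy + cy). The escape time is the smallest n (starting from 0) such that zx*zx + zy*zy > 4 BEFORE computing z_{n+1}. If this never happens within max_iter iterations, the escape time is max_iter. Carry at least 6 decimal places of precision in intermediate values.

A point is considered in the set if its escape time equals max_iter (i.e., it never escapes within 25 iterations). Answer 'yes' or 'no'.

z_0 = 0 + 0i, c = -1.9700 + 0.8640i
Iter 1: z = -1.9700 + 0.8640i, |z|^2 = 4.6274
Escaped at iteration 1

Answer: no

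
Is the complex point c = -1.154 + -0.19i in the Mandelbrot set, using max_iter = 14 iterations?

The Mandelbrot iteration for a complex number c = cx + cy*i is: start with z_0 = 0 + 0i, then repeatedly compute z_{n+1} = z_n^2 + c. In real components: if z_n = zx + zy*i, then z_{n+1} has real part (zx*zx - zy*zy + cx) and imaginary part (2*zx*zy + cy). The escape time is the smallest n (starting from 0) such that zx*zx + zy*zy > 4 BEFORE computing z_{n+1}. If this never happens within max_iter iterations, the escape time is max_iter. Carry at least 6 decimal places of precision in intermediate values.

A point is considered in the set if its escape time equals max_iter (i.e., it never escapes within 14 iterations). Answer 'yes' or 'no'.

Answer: yes

Derivation:
z_0 = 0 + 0i, c = -1.1540 + -0.1900i
Iter 1: z = -1.1540 + -0.1900i, |z|^2 = 1.3678
Iter 2: z = 0.1416 + 0.2485i, |z|^2 = 0.0818
Iter 3: z = -1.1957 + -0.1196i, |z|^2 = 1.4440
Iter 4: z = 0.2614 + 0.0960i, |z|^2 = 0.0776
Iter 5: z = -1.0949 + -0.1398i, |z|^2 = 1.2183
Iter 6: z = 0.0252 + 0.1161i, |z|^2 = 0.0141
Iter 7: z = -1.1668 + -0.1841i, |z|^2 = 1.3954
Iter 8: z = 0.1736 + 0.2397i, |z|^2 = 0.0876
Iter 9: z = -1.1813 + -0.1068i, |z|^2 = 1.4069
Iter 10: z = 0.2301 + 0.0622i, |z|^2 = 0.0568
Iter 11: z = -1.1049 + -0.1614i, |z|^2 = 1.2469
Iter 12: z = 0.0408 + 0.1666i, |z|^2 = 0.0294
Iter 13: z = -1.1801 + -0.1764i, |z|^2 = 1.4237
Did not escape in 14 iterations → in set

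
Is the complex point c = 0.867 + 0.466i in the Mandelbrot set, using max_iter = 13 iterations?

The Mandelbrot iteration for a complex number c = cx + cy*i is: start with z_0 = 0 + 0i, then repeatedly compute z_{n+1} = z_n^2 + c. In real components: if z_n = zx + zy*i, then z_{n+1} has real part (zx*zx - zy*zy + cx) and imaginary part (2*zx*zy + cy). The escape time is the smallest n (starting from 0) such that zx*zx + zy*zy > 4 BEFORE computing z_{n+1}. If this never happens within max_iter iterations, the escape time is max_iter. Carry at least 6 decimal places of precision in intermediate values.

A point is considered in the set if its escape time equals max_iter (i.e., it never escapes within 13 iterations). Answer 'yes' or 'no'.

Answer: no

Derivation:
z_0 = 0 + 0i, c = 0.8670 + 0.4660i
Iter 1: z = 0.8670 + 0.4660i, |z|^2 = 0.9688
Iter 2: z = 1.4015 + 1.2740i, |z|^2 = 3.5875
Iter 3: z = 1.2081 + 4.0372i, |z|^2 = 17.7587
Escaped at iteration 3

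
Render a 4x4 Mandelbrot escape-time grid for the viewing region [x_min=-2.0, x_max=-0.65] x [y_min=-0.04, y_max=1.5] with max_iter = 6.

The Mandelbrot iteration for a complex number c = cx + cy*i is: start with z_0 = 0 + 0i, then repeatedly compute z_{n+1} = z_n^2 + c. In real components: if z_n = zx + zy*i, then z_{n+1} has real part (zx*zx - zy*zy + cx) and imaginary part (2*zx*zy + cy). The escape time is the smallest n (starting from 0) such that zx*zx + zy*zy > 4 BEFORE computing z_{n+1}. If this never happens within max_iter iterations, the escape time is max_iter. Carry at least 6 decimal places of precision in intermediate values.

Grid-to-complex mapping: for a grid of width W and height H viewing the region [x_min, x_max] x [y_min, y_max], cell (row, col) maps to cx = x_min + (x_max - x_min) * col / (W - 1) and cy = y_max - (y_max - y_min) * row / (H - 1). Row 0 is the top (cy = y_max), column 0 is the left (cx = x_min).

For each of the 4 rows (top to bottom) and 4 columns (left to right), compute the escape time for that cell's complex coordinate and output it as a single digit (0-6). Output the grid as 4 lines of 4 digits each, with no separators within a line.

(row=0, col=0): c = -2.0000 + 1.5000i → escape time 1
(row=0, col=1): c = -1.5500 + 1.5000i → escape time 1
(row=0, col=2): c = -1.1000 + 1.5000i → escape time 2
(row=0, col=3): c = -0.6500 + 1.5000i → escape time 2
(row=1, col=0): c = -2.0000 + 0.9867i → escape time 1
(row=1, col=1): c = -1.5500 + 0.9867i → escape time 2
(row=1, col=2): c = -1.1000 + 0.9867i → escape time 3
(row=1, col=3): c = -0.6500 + 0.9867i → escape time 4
(row=2, col=0): c = -2.0000 + 0.4733i → escape time 1
(row=2, col=1): c = -1.5500 + 0.4733i → escape time 3
(row=2, col=2): c = -1.1000 + 0.4733i → escape time 5
(row=2, col=3): c = -0.6500 + 0.4733i → escape time 6
(row=3, col=0): c = -2.0000 + -0.0400i → escape time 1
(row=3, col=1): c = -1.5500 + -0.0400i → escape time 6
(row=3, col=2): c = -1.1000 + -0.0400i → escape time 6
(row=3, col=3): c = -0.6500 + -0.0400i → escape time 6

Answer: 1122
1234
1356
1666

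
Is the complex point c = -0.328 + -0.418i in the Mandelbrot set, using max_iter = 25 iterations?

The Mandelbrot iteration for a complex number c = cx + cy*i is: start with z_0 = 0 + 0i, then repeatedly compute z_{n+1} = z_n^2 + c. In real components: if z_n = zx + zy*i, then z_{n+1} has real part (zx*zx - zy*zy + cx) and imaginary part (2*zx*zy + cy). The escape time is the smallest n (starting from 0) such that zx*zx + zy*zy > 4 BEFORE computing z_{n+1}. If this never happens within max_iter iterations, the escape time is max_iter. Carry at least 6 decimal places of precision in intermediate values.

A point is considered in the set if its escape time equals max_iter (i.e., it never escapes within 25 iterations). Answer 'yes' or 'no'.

z_0 = 0 + 0i, c = -0.3280 + -0.4180i
Iter 1: z = -0.3280 + -0.4180i, |z|^2 = 0.2823
Iter 2: z = -0.3951 + -0.1438i, |z|^2 = 0.1768
Iter 3: z = -0.1925 + -0.3044i, |z|^2 = 0.1297
Iter 4: z = -0.3836 + -0.3008i, |z|^2 = 0.2376
Iter 5: z = -0.2714 + -0.1873i, |z|^2 = 0.1087
Iter 6: z = -0.2894 + -0.3164i, |z|^2 = 0.1839
Iter 7: z = -0.3443 + -0.2349i, |z|^2 = 0.1737
Iter 8: z = -0.2646 + -0.2563i, |z|^2 = 0.1357
Iter 9: z = -0.3237 + -0.2824i, |z|^2 = 0.1845
Iter 10: z = -0.3030 + -0.2352i, |z|^2 = 0.1471
Iter 11: z = -0.2915 + -0.2755i, |z|^2 = 0.1609
Iter 12: z = -0.3189 + -0.2574i, |z|^2 = 0.1679
Iter 13: z = -0.2926 + -0.2538i, |z|^2 = 0.1500
Iter 14: z = -0.3068 + -0.2695i, |z|^2 = 0.1668
Iter 15: z = -0.3065 + -0.2526i, |z|^2 = 0.1577
Iter 16: z = -0.2979 + -0.2632i, |z|^2 = 0.1580
Iter 17: z = -0.3085 + -0.2612i, |z|^2 = 0.1634
Iter 18: z = -0.3011 + -0.2568i, |z|^2 = 0.1566
Iter 19: z = -0.3033 + -0.2634i, |z|^2 = 0.1614
Iter 20: z = -0.3054 + -0.2582i, |z|^2 = 0.1599
Iter 21: z = -0.3014 + -0.2603i, |z|^2 = 0.1586
Iter 22: z = -0.3049 + -0.2611i, |z|^2 = 0.1611
Iter 23: z = -0.3032 + -0.2588i, |z|^2 = 0.1589
Iter 24: z = -0.3030 + -0.2611i, |z|^2 = 0.1600
Did not escape in 25 iterations → in set

Answer: yes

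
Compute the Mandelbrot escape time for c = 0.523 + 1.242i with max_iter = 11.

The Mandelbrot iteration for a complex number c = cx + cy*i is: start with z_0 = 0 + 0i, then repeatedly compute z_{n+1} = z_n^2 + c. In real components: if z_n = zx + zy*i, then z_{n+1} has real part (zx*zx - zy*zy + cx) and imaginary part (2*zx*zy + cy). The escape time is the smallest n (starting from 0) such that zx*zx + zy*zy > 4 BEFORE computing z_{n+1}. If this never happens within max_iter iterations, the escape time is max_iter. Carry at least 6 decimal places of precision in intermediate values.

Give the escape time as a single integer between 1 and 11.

Answer: 2

Derivation:
z_0 = 0 + 0i, c = 0.5230 + 1.2420i
Iter 1: z = 0.5230 + 1.2420i, |z|^2 = 1.8161
Iter 2: z = -0.7460 + 2.5411i, |z|^2 = 7.0139
Escaped at iteration 2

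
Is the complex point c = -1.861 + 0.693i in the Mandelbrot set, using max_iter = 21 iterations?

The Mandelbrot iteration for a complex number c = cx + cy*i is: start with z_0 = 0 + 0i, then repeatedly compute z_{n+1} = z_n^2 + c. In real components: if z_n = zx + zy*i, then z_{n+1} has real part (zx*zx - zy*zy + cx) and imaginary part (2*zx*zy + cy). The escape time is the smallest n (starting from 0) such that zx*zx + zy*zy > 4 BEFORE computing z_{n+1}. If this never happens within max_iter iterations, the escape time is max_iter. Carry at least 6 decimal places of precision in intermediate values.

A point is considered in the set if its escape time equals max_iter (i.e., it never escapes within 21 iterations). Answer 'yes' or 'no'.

Answer: no

Derivation:
z_0 = 0 + 0i, c = -1.8610 + 0.6930i
Iter 1: z = -1.8610 + 0.6930i, |z|^2 = 3.9436
Iter 2: z = 1.1221 + -1.8863i, |z|^2 = 4.8173
Escaped at iteration 2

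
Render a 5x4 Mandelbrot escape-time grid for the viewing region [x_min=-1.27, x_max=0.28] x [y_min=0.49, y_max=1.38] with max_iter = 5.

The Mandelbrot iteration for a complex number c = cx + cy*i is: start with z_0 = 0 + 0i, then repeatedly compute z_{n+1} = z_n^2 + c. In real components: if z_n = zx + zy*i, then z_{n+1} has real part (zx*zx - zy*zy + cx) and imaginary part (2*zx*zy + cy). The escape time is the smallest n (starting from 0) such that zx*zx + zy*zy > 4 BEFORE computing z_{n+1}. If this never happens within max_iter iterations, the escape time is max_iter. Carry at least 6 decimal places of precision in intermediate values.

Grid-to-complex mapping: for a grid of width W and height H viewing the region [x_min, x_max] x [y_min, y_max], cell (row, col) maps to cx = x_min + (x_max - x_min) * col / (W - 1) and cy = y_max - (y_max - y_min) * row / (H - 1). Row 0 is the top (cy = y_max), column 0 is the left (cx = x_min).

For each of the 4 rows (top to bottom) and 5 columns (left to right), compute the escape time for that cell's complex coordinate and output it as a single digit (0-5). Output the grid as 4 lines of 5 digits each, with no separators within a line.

Answer: 22222
33453
34555
45555

Derivation:
(row=0, col=0): c = -1.2700 + 1.3800i → escape time 2
(row=0, col=1): c = -0.8825 + 1.3800i → escape time 2
(row=0, col=2): c = -0.4950 + 1.3800i → escape time 2
(row=0, col=3): c = -0.1075 + 1.3800i → escape time 2
(row=0, col=4): c = 0.2800 + 1.3800i → escape time 2
(row=1, col=0): c = -1.2700 + 1.0833i → escape time 3
(row=1, col=1): c = -0.8825 + 1.0833i → escape time 3
(row=1, col=2): c = -0.4950 + 1.0833i → escape time 4
(row=1, col=3): c = -0.1075 + 1.0833i → escape time 5
(row=1, col=4): c = 0.2800 + 1.0833i → escape time 3
(row=2, col=0): c = -1.2700 + 0.7867i → escape time 3
(row=2, col=1): c = -0.8825 + 0.7867i → escape time 4
(row=2, col=2): c = -0.4950 + 0.7867i → escape time 5
(row=2, col=3): c = -0.1075 + 0.7867i → escape time 5
(row=2, col=4): c = 0.2800 + 0.7867i → escape time 5
(row=3, col=0): c = -1.2700 + 0.4900i → escape time 4
(row=3, col=1): c = -0.8825 + 0.4900i → escape time 5
(row=3, col=2): c = -0.4950 + 0.4900i → escape time 5
(row=3, col=3): c = -0.1075 + 0.4900i → escape time 5
(row=3, col=4): c = 0.2800 + 0.4900i → escape time 5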